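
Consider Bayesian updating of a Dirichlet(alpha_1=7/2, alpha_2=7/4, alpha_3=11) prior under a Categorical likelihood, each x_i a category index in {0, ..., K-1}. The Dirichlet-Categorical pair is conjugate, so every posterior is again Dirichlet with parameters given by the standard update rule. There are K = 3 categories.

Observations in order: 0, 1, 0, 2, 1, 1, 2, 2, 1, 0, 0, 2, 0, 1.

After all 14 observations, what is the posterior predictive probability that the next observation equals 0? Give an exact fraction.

34/121

obs 1: x=0 → posterior Dirichlet(9/2, 7/4, 11)
obs 2: x=1 → posterior Dirichlet(9/2, 11/4, 11)
obs 3: x=0 → posterior Dirichlet(11/2, 11/4, 11)
obs 4: x=2 → posterior Dirichlet(11/2, 11/4, 12)
obs 5: x=1 → posterior Dirichlet(11/2, 15/4, 12)
obs 6: x=1 → posterior Dirichlet(11/2, 19/4, 12)
obs 7: x=2 → posterior Dirichlet(11/2, 19/4, 13)
obs 8: x=2 → posterior Dirichlet(11/2, 19/4, 14)
obs 9: x=1 → posterior Dirichlet(11/2, 23/4, 14)
obs 10: x=0 → posterior Dirichlet(13/2, 23/4, 14)
obs 11: x=0 → posterior Dirichlet(15/2, 23/4, 14)
obs 12: x=2 → posterior Dirichlet(15/2, 23/4, 15)
obs 13: x=0 → posterior Dirichlet(17/2, 23/4, 15)
obs 14: x=1 → posterior Dirichlet(17/2, 27/4, 15)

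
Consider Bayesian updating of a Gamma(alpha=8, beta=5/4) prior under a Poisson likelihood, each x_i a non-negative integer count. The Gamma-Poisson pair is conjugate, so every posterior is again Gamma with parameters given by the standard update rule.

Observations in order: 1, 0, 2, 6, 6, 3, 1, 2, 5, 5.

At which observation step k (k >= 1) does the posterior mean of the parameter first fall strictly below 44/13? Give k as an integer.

k = 2

obs 1: x=1 → posterior Gamma(9, 9/4)
obs 2: x=0 → posterior Gamma(9, 13/4)
obs 3: x=2 → posterior Gamma(11, 17/4)
obs 4: x=6 → posterior Gamma(17, 21/4)
obs 5: x=6 → posterior Gamma(23, 25/4)
obs 6: x=3 → posterior Gamma(26, 29/4)
obs 7: x=1 → posterior Gamma(27, 33/4)
obs 8: x=2 → posterior Gamma(29, 37/4)
obs 9: x=5 → posterior Gamma(34, 41/4)
obs 10: x=5 → posterior Gamma(39, 45/4)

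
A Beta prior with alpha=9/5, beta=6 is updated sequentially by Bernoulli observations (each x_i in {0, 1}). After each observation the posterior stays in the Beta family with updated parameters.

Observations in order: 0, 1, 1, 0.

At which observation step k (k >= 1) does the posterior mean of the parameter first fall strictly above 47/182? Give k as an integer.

k = 2

obs 1: x=0 → posterior Beta(9/5, 7)
obs 2: x=1 → posterior Beta(14/5, 7)
obs 3: x=1 → posterior Beta(19/5, 7)
obs 4: x=0 → posterior Beta(19/5, 8)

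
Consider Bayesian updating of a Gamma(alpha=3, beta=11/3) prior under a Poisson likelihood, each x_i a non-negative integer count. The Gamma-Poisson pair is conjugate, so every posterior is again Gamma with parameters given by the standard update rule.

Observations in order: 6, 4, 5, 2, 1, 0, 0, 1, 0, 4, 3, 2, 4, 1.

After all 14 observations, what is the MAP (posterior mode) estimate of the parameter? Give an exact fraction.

105/53

obs 1: x=6 → posterior Gamma(9, 14/3)
obs 2: x=4 → posterior Gamma(13, 17/3)
obs 3: x=5 → posterior Gamma(18, 20/3)
obs 4: x=2 → posterior Gamma(20, 23/3)
obs 5: x=1 → posterior Gamma(21, 26/3)
obs 6: x=0 → posterior Gamma(21, 29/3)
obs 7: x=0 → posterior Gamma(21, 32/3)
obs 8: x=1 → posterior Gamma(22, 35/3)
obs 9: x=0 → posterior Gamma(22, 38/3)
obs 10: x=4 → posterior Gamma(26, 41/3)
obs 11: x=3 → posterior Gamma(29, 44/3)
obs 12: x=2 → posterior Gamma(31, 47/3)
obs 13: x=4 → posterior Gamma(35, 50/3)
obs 14: x=1 → posterior Gamma(36, 53/3)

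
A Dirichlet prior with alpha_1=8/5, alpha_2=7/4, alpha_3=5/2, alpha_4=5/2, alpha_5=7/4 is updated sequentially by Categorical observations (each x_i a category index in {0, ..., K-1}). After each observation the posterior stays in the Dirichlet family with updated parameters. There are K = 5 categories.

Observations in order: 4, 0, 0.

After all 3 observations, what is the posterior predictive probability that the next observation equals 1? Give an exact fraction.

35/262

obs 1: x=4 → posterior Dirichlet(8/5, 7/4, 5/2, 5/2, 11/4)
obs 2: x=0 → posterior Dirichlet(13/5, 7/4, 5/2, 5/2, 11/4)
obs 3: x=0 → posterior Dirichlet(18/5, 7/4, 5/2, 5/2, 11/4)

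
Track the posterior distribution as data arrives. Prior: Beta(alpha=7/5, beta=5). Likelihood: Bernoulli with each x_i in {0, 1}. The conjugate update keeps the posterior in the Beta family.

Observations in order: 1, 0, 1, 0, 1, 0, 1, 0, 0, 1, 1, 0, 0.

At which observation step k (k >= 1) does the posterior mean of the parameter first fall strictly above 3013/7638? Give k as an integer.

k = 7

obs 1: x=1 → posterior Beta(12/5, 5)
obs 2: x=0 → posterior Beta(12/5, 6)
obs 3: x=1 → posterior Beta(17/5, 6)
obs 4: x=0 → posterior Beta(17/5, 7)
obs 5: x=1 → posterior Beta(22/5, 7)
obs 6: x=0 → posterior Beta(22/5, 8)
obs 7: x=1 → posterior Beta(27/5, 8)
obs 8: x=0 → posterior Beta(27/5, 9)
obs 9: x=0 → posterior Beta(27/5, 10)
obs 10: x=1 → posterior Beta(32/5, 10)
obs 11: x=1 → posterior Beta(37/5, 10)
obs 12: x=0 → posterior Beta(37/5, 11)
obs 13: x=0 → posterior Beta(37/5, 12)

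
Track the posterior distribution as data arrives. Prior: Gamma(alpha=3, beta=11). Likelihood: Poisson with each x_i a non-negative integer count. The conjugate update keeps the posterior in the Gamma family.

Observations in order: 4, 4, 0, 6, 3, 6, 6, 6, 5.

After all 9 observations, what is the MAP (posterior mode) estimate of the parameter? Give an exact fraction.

obs 1: x=4 → posterior Gamma(7, 12)
obs 2: x=4 → posterior Gamma(11, 13)
obs 3: x=0 → posterior Gamma(11, 14)
obs 4: x=6 → posterior Gamma(17, 15)
obs 5: x=3 → posterior Gamma(20, 16)
obs 6: x=6 → posterior Gamma(26, 17)
obs 7: x=6 → posterior Gamma(32, 18)
obs 8: x=6 → posterior Gamma(38, 19)
obs 9: x=5 → posterior Gamma(43, 20)

21/10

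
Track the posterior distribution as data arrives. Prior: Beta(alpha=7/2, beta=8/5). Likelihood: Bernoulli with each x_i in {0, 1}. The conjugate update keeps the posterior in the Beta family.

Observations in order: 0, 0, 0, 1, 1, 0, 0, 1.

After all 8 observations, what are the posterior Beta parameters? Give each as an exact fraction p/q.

alpha=13/2, beta=33/5

obs 1: x=0 → posterior Beta(7/2, 13/5)
obs 2: x=0 → posterior Beta(7/2, 18/5)
obs 3: x=0 → posterior Beta(7/2, 23/5)
obs 4: x=1 → posterior Beta(9/2, 23/5)
obs 5: x=1 → posterior Beta(11/2, 23/5)
obs 6: x=0 → posterior Beta(11/2, 28/5)
obs 7: x=0 → posterior Beta(11/2, 33/5)
obs 8: x=1 → posterior Beta(13/2, 33/5)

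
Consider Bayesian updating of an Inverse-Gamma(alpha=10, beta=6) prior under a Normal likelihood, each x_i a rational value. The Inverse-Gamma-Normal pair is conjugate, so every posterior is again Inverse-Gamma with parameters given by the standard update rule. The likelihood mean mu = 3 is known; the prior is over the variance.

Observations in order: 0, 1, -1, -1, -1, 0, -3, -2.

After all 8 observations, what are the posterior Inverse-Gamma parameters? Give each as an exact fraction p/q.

alpha=14, beta=143/2

obs 1: x=0 → posterior Inverse-Gamma(21/2, 21/2)
obs 2: x=1 → posterior Inverse-Gamma(11, 25/2)
obs 3: x=-1 → posterior Inverse-Gamma(23/2, 41/2)
obs 4: x=-1 → posterior Inverse-Gamma(12, 57/2)
obs 5: x=-1 → posterior Inverse-Gamma(25/2, 73/2)
obs 6: x=0 → posterior Inverse-Gamma(13, 41)
obs 7: x=-3 → posterior Inverse-Gamma(27/2, 59)
obs 8: x=-2 → posterior Inverse-Gamma(14, 143/2)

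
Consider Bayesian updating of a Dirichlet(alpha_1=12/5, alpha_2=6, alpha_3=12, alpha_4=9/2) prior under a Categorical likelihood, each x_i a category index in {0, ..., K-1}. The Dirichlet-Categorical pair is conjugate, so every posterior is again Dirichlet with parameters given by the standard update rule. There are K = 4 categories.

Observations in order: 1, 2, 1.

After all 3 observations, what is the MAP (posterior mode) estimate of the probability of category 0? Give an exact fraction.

14/239

obs 1: x=1 → posterior Dirichlet(12/5, 7, 12, 9/2)
obs 2: x=2 → posterior Dirichlet(12/5, 7, 13, 9/2)
obs 3: x=1 → posterior Dirichlet(12/5, 8, 13, 9/2)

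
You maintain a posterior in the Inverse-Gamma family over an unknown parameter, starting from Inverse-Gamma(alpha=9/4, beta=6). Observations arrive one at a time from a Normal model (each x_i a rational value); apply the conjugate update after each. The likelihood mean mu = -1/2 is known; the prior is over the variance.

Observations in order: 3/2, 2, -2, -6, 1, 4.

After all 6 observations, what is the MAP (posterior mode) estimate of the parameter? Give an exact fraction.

309/50

obs 1: x=3/2 → posterior Inverse-Gamma(11/4, 8)
obs 2: x=2 → posterior Inverse-Gamma(13/4, 89/8)
obs 3: x=-2 → posterior Inverse-Gamma(15/4, 49/4)
obs 4: x=-6 → posterior Inverse-Gamma(17/4, 219/8)
obs 5: x=1 → posterior Inverse-Gamma(19/4, 57/2)
obs 6: x=4 → posterior Inverse-Gamma(21/4, 309/8)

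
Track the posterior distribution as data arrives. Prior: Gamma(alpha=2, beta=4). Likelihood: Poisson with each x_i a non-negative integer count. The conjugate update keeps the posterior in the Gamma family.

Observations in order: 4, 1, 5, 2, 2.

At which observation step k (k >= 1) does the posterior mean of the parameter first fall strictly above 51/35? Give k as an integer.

k = 3

obs 1: x=4 → posterior Gamma(6, 5)
obs 2: x=1 → posterior Gamma(7, 6)
obs 3: x=5 → posterior Gamma(12, 7)
obs 4: x=2 → posterior Gamma(14, 8)
obs 5: x=2 → posterior Gamma(16, 9)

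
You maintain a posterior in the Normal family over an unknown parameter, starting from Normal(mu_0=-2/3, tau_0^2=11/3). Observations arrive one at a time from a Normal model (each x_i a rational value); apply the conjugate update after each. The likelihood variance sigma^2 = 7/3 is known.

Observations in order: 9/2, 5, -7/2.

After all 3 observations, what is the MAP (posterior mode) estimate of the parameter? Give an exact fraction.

23/15

obs 1: x=9/2 → posterior Normal(269/108, 77/54)
obs 2: x=5 → posterior Normal(599/174, 77/87)
obs 3: x=-7/2 → posterior Normal(23/15, 77/120)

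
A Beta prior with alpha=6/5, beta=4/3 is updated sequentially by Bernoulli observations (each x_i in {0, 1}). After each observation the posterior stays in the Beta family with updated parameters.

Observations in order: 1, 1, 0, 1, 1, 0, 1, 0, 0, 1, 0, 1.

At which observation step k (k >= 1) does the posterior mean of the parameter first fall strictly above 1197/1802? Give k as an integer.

k = 2

obs 1: x=1 → posterior Beta(11/5, 4/3)
obs 2: x=1 → posterior Beta(16/5, 4/3)
obs 3: x=0 → posterior Beta(16/5, 7/3)
obs 4: x=1 → posterior Beta(21/5, 7/3)
obs 5: x=1 → posterior Beta(26/5, 7/3)
obs 6: x=0 → posterior Beta(26/5, 10/3)
obs 7: x=1 → posterior Beta(31/5, 10/3)
obs 8: x=0 → posterior Beta(31/5, 13/3)
obs 9: x=0 → posterior Beta(31/5, 16/3)
obs 10: x=1 → posterior Beta(36/5, 16/3)
obs 11: x=0 → posterior Beta(36/5, 19/3)
obs 12: x=1 → posterior Beta(41/5, 19/3)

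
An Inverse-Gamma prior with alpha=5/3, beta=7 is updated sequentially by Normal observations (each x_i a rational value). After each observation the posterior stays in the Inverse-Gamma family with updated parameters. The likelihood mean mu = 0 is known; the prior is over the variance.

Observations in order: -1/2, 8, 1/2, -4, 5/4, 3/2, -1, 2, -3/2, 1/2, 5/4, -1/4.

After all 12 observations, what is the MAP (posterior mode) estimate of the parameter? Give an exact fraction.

5157/832

obs 1: x=-1/2 → posterior Inverse-Gamma(13/6, 57/8)
obs 2: x=8 → posterior Inverse-Gamma(8/3, 313/8)
obs 3: x=1/2 → posterior Inverse-Gamma(19/6, 157/4)
obs 4: x=-4 → posterior Inverse-Gamma(11/3, 189/4)
obs 5: x=5/4 → posterior Inverse-Gamma(25/6, 1537/32)
obs 6: x=3/2 → posterior Inverse-Gamma(14/3, 1573/32)
obs 7: x=-1 → posterior Inverse-Gamma(31/6, 1589/32)
obs 8: x=2 → posterior Inverse-Gamma(17/3, 1653/32)
obs 9: x=-3/2 → posterior Inverse-Gamma(37/6, 1689/32)
obs 10: x=1/2 → posterior Inverse-Gamma(20/3, 1693/32)
obs 11: x=5/4 → posterior Inverse-Gamma(43/6, 859/16)
obs 12: x=-1/4 → posterior Inverse-Gamma(23/3, 1719/32)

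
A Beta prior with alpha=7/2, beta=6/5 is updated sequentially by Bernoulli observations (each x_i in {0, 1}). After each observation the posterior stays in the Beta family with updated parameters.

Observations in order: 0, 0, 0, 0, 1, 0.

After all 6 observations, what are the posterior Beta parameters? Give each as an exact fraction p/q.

obs 1: x=0 → posterior Beta(7/2, 11/5)
obs 2: x=0 → posterior Beta(7/2, 16/5)
obs 3: x=0 → posterior Beta(7/2, 21/5)
obs 4: x=0 → posterior Beta(7/2, 26/5)
obs 5: x=1 → posterior Beta(9/2, 26/5)
obs 6: x=0 → posterior Beta(9/2, 31/5)

alpha=9/2, beta=31/5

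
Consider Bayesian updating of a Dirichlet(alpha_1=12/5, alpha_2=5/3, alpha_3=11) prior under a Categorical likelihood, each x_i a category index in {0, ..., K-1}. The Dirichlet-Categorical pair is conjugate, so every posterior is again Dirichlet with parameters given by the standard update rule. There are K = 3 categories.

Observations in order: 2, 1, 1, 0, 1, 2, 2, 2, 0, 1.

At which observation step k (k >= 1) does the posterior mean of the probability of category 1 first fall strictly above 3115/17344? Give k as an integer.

k = 3

obs 1: x=2 → posterior Dirichlet(12/5, 5/3, 12)
obs 2: x=1 → posterior Dirichlet(12/5, 8/3, 12)
obs 3: x=1 → posterior Dirichlet(12/5, 11/3, 12)
obs 4: x=0 → posterior Dirichlet(17/5, 11/3, 12)
obs 5: x=1 → posterior Dirichlet(17/5, 14/3, 12)
obs 6: x=2 → posterior Dirichlet(17/5, 14/3, 13)
obs 7: x=2 → posterior Dirichlet(17/5, 14/3, 14)
obs 8: x=2 → posterior Dirichlet(17/5, 14/3, 15)
obs 9: x=0 → posterior Dirichlet(22/5, 14/3, 15)
obs 10: x=1 → posterior Dirichlet(22/5, 17/3, 15)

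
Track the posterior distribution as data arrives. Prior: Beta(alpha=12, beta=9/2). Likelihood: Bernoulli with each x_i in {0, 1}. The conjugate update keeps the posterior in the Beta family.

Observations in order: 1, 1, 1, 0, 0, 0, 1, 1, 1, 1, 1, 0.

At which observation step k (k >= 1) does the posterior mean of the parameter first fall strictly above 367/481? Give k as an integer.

obs 1: x=1 → posterior Beta(13, 9/2)
obs 2: x=1 → posterior Beta(14, 9/2)
obs 3: x=1 → posterior Beta(15, 9/2)
obs 4: x=0 → posterior Beta(15, 11/2)
obs 5: x=0 → posterior Beta(15, 13/2)
obs 6: x=0 → posterior Beta(15, 15/2)
obs 7: x=1 → posterior Beta(16, 15/2)
obs 8: x=1 → posterior Beta(17, 15/2)
obs 9: x=1 → posterior Beta(18, 15/2)
obs 10: x=1 → posterior Beta(19, 15/2)
obs 11: x=1 → posterior Beta(20, 15/2)
obs 12: x=0 → posterior Beta(20, 17/2)

k = 3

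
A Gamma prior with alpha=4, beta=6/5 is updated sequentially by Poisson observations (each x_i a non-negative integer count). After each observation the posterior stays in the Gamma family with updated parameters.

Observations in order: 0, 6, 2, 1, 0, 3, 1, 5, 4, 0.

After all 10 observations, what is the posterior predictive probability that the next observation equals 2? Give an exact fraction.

24896358398867290919926262135614317880710424166400/97551820892064552722266841889541788960852432978481

obs 1: x=0 → posterior Gamma(4, 11/5)
obs 2: x=6 → posterior Gamma(10, 16/5)
obs 3: x=2 → posterior Gamma(12, 21/5)
obs 4: x=1 → posterior Gamma(13, 26/5)
obs 5: x=0 → posterior Gamma(13, 31/5)
obs 6: x=3 → posterior Gamma(16, 36/5)
obs 7: x=1 → posterior Gamma(17, 41/5)
obs 8: x=5 → posterior Gamma(22, 46/5)
obs 9: x=4 → posterior Gamma(26, 51/5)
obs 10: x=0 → posterior Gamma(26, 56/5)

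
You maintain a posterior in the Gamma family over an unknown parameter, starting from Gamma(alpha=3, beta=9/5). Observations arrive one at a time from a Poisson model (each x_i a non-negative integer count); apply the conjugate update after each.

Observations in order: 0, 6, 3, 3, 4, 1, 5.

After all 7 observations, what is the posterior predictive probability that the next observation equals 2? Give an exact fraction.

991152046001665668820729616198881582776320000/4318114567396436564035293097707728087552248849

obs 1: x=0 → posterior Gamma(3, 14/5)
obs 2: x=6 → posterior Gamma(9, 19/5)
obs 3: x=3 → posterior Gamma(12, 24/5)
obs 4: x=3 → posterior Gamma(15, 29/5)
obs 5: x=4 → posterior Gamma(19, 34/5)
obs 6: x=1 → posterior Gamma(20, 39/5)
obs 7: x=5 → posterior Gamma(25, 44/5)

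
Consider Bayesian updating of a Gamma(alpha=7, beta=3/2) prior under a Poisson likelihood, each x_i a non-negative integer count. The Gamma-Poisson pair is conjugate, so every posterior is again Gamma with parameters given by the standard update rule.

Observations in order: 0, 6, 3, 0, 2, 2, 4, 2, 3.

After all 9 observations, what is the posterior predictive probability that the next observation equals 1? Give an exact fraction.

12817034131847405610960141778420482188898/71094348791151363024389554286420996798449

obs 1: x=0 → posterior Gamma(7, 5/2)
obs 2: x=6 → posterior Gamma(13, 7/2)
obs 3: x=3 → posterior Gamma(16, 9/2)
obs 4: x=0 → posterior Gamma(16, 11/2)
obs 5: x=2 → posterior Gamma(18, 13/2)
obs 6: x=2 → posterior Gamma(20, 15/2)
obs 7: x=4 → posterior Gamma(24, 17/2)
obs 8: x=2 → posterior Gamma(26, 19/2)
obs 9: x=3 → posterior Gamma(29, 21/2)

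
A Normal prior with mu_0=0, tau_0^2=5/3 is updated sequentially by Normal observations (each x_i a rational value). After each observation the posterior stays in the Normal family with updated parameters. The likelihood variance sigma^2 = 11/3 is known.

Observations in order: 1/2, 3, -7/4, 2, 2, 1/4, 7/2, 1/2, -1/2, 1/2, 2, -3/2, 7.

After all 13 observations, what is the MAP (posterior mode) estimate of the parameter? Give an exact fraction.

obs 1: x=1/2 → posterior Normal(5/32, 55/48)
obs 2: x=3 → posterior Normal(5/6, 55/63)
obs 3: x=-7/4 → posterior Normal(35/104, 55/78)
obs 4: x=2 → posterior Normal(75/124, 55/93)
obs 5: x=2 → posterior Normal(115/144, 55/108)
obs 6: x=1/4 → posterior Normal(30/41, 55/123)
obs 7: x=7/2 → posterior Normal(95/92, 55/138)
obs 8: x=1/2 → posterior Normal(50/51, 55/153)
obs 9: x=-1/2 → posterior Normal(95/112, 55/168)
obs 10: x=1/2 → posterior Normal(50/61, 55/183)
obs 11: x=2 → posterior Normal(10/11, 5/18)
obs 12: x=-3/2 → posterior Normal(105/142, 55/213)
obs 13: x=7 → posterior Normal(175/152, 55/228)

175/152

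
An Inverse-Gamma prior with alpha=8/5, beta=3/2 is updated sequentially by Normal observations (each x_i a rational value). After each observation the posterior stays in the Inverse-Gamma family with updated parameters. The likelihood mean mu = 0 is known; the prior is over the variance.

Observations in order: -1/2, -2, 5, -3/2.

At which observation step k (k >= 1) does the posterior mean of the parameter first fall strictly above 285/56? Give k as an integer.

k = 3

obs 1: x=-1/2 → posterior Inverse-Gamma(21/10, 13/8)
obs 2: x=-2 → posterior Inverse-Gamma(13/5, 29/8)
obs 3: x=5 → posterior Inverse-Gamma(31/10, 129/8)
obs 4: x=-3/2 → posterior Inverse-Gamma(18/5, 69/4)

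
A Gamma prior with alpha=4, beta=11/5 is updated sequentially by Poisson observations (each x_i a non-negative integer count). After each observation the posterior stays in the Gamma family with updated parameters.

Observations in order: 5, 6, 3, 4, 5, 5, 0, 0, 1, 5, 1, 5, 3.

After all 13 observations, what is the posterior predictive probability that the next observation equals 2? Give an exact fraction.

obs 1: x=5 → posterior Gamma(9, 16/5)
obs 2: x=6 → posterior Gamma(15, 21/5)
obs 3: x=3 → posterior Gamma(18, 26/5)
obs 4: x=4 → posterior Gamma(22, 31/5)
obs 5: x=5 → posterior Gamma(27, 36/5)
obs 6: x=5 → posterior Gamma(32, 41/5)
obs 7: x=0 → posterior Gamma(32, 46/5)
obs 8: x=0 → posterior Gamma(32, 51/5)
obs 9: x=1 → posterior Gamma(33, 56/5)
obs 10: x=5 → posterior Gamma(38, 61/5)
obs 11: x=1 → posterior Gamma(39, 66/5)
obs 12: x=5 → posterior Gamma(44, 71/5)
obs 13: x=3 → posterior Gamma(47, 76/5)

235161753998546281751049590269971224374014152518830829653899021452408236026763131920737894400/1093061682616768598101980749118434678309602685816438255039403134728775682721408160470718926107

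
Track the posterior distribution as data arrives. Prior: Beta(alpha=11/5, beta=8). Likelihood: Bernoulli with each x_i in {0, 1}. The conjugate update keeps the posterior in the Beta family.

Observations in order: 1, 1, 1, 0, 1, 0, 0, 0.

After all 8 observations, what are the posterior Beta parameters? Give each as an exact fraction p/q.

obs 1: x=1 → posterior Beta(16/5, 8)
obs 2: x=1 → posterior Beta(21/5, 8)
obs 3: x=1 → posterior Beta(26/5, 8)
obs 4: x=0 → posterior Beta(26/5, 9)
obs 5: x=1 → posterior Beta(31/5, 9)
obs 6: x=0 → posterior Beta(31/5, 10)
obs 7: x=0 → posterior Beta(31/5, 11)
obs 8: x=0 → posterior Beta(31/5, 12)

alpha=31/5, beta=12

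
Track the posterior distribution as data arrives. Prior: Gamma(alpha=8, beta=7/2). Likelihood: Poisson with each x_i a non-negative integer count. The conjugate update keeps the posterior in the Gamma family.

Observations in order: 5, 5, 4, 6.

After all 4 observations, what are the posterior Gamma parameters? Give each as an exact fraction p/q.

alpha=28, beta=15/2

obs 1: x=5 → posterior Gamma(13, 9/2)
obs 2: x=5 → posterior Gamma(18, 11/2)
obs 3: x=4 → posterior Gamma(22, 13/2)
obs 4: x=6 → posterior Gamma(28, 15/2)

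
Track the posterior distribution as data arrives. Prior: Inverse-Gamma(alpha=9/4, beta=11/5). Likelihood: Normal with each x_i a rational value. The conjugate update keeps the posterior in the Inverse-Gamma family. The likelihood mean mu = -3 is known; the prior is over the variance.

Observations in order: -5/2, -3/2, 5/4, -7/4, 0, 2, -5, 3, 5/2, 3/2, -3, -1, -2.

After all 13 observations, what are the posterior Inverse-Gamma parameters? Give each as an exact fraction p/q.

obs 1: x=-5/2 → posterior Inverse-Gamma(11/4, 93/40)
obs 2: x=-3/2 → posterior Inverse-Gamma(13/4, 69/20)
obs 3: x=5/4 → posterior Inverse-Gamma(15/4, 1997/160)
obs 4: x=-7/4 → posterior Inverse-Gamma(17/4, 1061/80)
obs 5: x=0 → posterior Inverse-Gamma(19/4, 1421/80)
obs 6: x=2 → posterior Inverse-Gamma(21/4, 2421/80)
obs 7: x=-5 → posterior Inverse-Gamma(23/4, 2581/80)
obs 8: x=3 → posterior Inverse-Gamma(25/4, 4021/80)
obs 9: x=5/2 → posterior Inverse-Gamma(27/4, 5231/80)
obs 10: x=3/2 → posterior Inverse-Gamma(29/4, 6041/80)
obs 11: x=-3 → posterior Inverse-Gamma(31/4, 6041/80)
obs 12: x=-1 → posterior Inverse-Gamma(33/4, 6201/80)
obs 13: x=-2 → posterior Inverse-Gamma(35/4, 6241/80)

alpha=35/4, beta=6241/80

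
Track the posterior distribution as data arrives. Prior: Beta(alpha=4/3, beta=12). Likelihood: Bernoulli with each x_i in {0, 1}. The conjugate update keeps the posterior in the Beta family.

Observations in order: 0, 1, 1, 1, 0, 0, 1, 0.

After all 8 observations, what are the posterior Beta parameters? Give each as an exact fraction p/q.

alpha=16/3, beta=16

obs 1: x=0 → posterior Beta(4/3, 13)
obs 2: x=1 → posterior Beta(7/3, 13)
obs 3: x=1 → posterior Beta(10/3, 13)
obs 4: x=1 → posterior Beta(13/3, 13)
obs 5: x=0 → posterior Beta(13/3, 14)
obs 6: x=0 → posterior Beta(13/3, 15)
obs 7: x=1 → posterior Beta(16/3, 15)
obs 8: x=0 → posterior Beta(16/3, 16)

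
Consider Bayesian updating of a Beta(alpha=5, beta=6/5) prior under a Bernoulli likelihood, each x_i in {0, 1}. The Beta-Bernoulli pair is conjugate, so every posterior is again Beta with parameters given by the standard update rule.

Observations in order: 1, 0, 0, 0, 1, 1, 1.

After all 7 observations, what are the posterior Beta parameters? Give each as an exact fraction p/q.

obs 1: x=1 → posterior Beta(6, 6/5)
obs 2: x=0 → posterior Beta(6, 11/5)
obs 3: x=0 → posterior Beta(6, 16/5)
obs 4: x=0 → posterior Beta(6, 21/5)
obs 5: x=1 → posterior Beta(7, 21/5)
obs 6: x=1 → posterior Beta(8, 21/5)
obs 7: x=1 → posterior Beta(9, 21/5)

alpha=9, beta=21/5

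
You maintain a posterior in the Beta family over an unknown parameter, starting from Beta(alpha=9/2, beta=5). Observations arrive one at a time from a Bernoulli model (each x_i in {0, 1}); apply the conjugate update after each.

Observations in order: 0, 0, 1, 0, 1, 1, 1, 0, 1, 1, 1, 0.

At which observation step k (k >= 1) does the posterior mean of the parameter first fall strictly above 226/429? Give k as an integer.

k = 10

obs 1: x=0 → posterior Beta(9/2, 6)
obs 2: x=0 → posterior Beta(9/2, 7)
obs 3: x=1 → posterior Beta(11/2, 7)
obs 4: x=0 → posterior Beta(11/2, 8)
obs 5: x=1 → posterior Beta(13/2, 8)
obs 6: x=1 → posterior Beta(15/2, 8)
obs 7: x=1 → posterior Beta(17/2, 8)
obs 8: x=0 → posterior Beta(17/2, 9)
obs 9: x=1 → posterior Beta(19/2, 9)
obs 10: x=1 → posterior Beta(21/2, 9)
obs 11: x=1 → posterior Beta(23/2, 9)
obs 12: x=0 → posterior Beta(23/2, 10)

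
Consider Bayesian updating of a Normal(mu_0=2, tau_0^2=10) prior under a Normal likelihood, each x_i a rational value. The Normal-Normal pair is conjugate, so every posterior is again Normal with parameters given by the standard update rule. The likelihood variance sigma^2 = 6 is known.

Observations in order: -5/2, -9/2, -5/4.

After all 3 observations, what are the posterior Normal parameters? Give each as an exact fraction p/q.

mu_0=-47/24, tau_0^2=5/3

obs 1: x=-5/2 → posterior Normal(-13/16, 15/4)
obs 2: x=-9/2 → posterior Normal(-29/13, 30/13)
obs 3: x=-5/4 → posterior Normal(-47/24, 5/3)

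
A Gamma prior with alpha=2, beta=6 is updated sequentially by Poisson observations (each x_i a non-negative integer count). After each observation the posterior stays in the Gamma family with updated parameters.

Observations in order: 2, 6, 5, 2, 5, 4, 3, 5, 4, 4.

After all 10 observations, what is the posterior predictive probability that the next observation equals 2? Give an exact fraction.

obs 1: x=2 → posterior Gamma(4, 7)
obs 2: x=6 → posterior Gamma(10, 8)
obs 3: x=5 → posterior Gamma(15, 9)
obs 4: x=2 → posterior Gamma(17, 10)
obs 5: x=5 → posterior Gamma(22, 11)
obs 6: x=4 → posterior Gamma(26, 12)
obs 7: x=3 → posterior Gamma(29, 13)
obs 8: x=5 → posterior Gamma(34, 14)
obs 9: x=4 → posterior Gamma(38, 15)
obs 10: x=4 → posterior Gamma(42, 16)

337852410498510165795309415409357713087822614094675968/1379597950901634641862681879083307429684165246101910721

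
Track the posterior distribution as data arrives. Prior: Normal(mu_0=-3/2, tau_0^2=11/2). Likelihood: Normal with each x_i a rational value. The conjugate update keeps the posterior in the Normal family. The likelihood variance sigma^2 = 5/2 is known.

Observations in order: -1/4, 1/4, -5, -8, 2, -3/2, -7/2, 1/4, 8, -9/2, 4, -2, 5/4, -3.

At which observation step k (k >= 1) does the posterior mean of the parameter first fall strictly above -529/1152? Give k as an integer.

obs 1: x=-1/4 → posterior Normal(-41/64, 55/32)
obs 2: x=1/4 → posterior Normal(-5/18, 55/54)
obs 3: x=-5 → posterior Normal(-125/76, 55/76)
obs 4: x=-8 → posterior Normal(-43/14, 55/98)
obs 5: x=2 → posterior Normal(-257/120, 11/24)
obs 6: x=-3/2 → posterior Normal(-145/71, 55/142)
obs 7: x=-7/2 → posterior Normal(-367/164, 55/164)
obs 8: x=1/4 → posterior Normal(-241/124, 55/186)
obs 9: x=8 → posterior Normal(-371/416, 55/208)
obs 10: x=-9/2 → posterior Normal(-569/460, 11/46)
obs 11: x=4 → posterior Normal(-131/168, 55/252)
obs 12: x=-2 → posterior Normal(-481/548, 55/274)
obs 13: x=5/4 → posterior Normal(-213/296, 55/296)
obs 14: x=-3 → posterior Normal(-93/106, 55/318)

k = 2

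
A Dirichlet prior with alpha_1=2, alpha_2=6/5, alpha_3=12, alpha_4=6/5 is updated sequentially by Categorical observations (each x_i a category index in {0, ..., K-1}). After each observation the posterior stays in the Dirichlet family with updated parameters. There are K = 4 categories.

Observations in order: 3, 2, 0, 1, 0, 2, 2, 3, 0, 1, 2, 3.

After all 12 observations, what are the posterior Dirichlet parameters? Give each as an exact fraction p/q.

alpha_1=5, alpha_2=16/5, alpha_3=16, alpha_4=21/5

obs 1: x=3 → posterior Dirichlet(2, 6/5, 12, 11/5)
obs 2: x=2 → posterior Dirichlet(2, 6/5, 13, 11/5)
obs 3: x=0 → posterior Dirichlet(3, 6/5, 13, 11/5)
obs 4: x=1 → posterior Dirichlet(3, 11/5, 13, 11/5)
obs 5: x=0 → posterior Dirichlet(4, 11/5, 13, 11/5)
obs 6: x=2 → posterior Dirichlet(4, 11/5, 14, 11/5)
obs 7: x=2 → posterior Dirichlet(4, 11/5, 15, 11/5)
obs 8: x=3 → posterior Dirichlet(4, 11/5, 15, 16/5)
obs 9: x=0 → posterior Dirichlet(5, 11/5, 15, 16/5)
obs 10: x=1 → posterior Dirichlet(5, 16/5, 15, 16/5)
obs 11: x=2 → posterior Dirichlet(5, 16/5, 16, 16/5)
obs 12: x=3 → posterior Dirichlet(5, 16/5, 16, 21/5)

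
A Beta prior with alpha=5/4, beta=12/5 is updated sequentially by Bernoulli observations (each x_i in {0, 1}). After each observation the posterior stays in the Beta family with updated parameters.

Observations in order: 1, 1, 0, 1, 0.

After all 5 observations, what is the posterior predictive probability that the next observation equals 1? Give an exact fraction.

85/173

obs 1: x=1 → posterior Beta(9/4, 12/5)
obs 2: x=1 → posterior Beta(13/4, 12/5)
obs 3: x=0 → posterior Beta(13/4, 17/5)
obs 4: x=1 → posterior Beta(17/4, 17/5)
obs 5: x=0 → posterior Beta(17/4, 22/5)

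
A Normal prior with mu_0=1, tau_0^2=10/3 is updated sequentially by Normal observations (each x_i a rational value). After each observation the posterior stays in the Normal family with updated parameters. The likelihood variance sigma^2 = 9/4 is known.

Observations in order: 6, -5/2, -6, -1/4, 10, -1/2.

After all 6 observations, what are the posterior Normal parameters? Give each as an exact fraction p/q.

obs 1: x=6 → posterior Normal(267/67, 90/67)
obs 2: x=-5/2 → posterior Normal(167/107, 90/107)
obs 3: x=-6 → posterior Normal(-73/147, 30/49)
obs 4: x=-1/4 → posterior Normal(-83/187, 90/187)
obs 5: x=10 → posterior Normal(317/227, 90/227)
obs 6: x=-1/2 → posterior Normal(99/89, 30/89)

mu_0=99/89, tau_0^2=30/89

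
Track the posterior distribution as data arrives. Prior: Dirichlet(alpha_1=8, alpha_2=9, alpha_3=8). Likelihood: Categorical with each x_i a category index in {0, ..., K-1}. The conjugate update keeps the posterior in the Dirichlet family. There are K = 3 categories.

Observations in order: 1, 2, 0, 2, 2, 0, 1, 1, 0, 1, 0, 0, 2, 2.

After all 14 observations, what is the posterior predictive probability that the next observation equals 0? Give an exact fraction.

1/3

obs 1: x=1 → posterior Dirichlet(8, 10, 8)
obs 2: x=2 → posterior Dirichlet(8, 10, 9)
obs 3: x=0 → posterior Dirichlet(9, 10, 9)
obs 4: x=2 → posterior Dirichlet(9, 10, 10)
obs 5: x=2 → posterior Dirichlet(9, 10, 11)
obs 6: x=0 → posterior Dirichlet(10, 10, 11)
obs 7: x=1 → posterior Dirichlet(10, 11, 11)
obs 8: x=1 → posterior Dirichlet(10, 12, 11)
obs 9: x=0 → posterior Dirichlet(11, 12, 11)
obs 10: x=1 → posterior Dirichlet(11, 13, 11)
obs 11: x=0 → posterior Dirichlet(12, 13, 11)
obs 12: x=0 → posterior Dirichlet(13, 13, 11)
obs 13: x=2 → posterior Dirichlet(13, 13, 12)
obs 14: x=2 → posterior Dirichlet(13, 13, 13)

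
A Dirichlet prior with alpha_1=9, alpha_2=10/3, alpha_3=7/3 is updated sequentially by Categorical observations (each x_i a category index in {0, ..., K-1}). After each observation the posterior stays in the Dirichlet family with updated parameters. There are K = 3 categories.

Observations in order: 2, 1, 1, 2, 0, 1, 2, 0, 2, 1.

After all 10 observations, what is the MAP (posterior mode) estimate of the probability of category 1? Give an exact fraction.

19/65

obs 1: x=2 → posterior Dirichlet(9, 10/3, 10/3)
obs 2: x=1 → posterior Dirichlet(9, 13/3, 10/3)
obs 3: x=1 → posterior Dirichlet(9, 16/3, 10/3)
obs 4: x=2 → posterior Dirichlet(9, 16/3, 13/3)
obs 5: x=0 → posterior Dirichlet(10, 16/3, 13/3)
obs 6: x=1 → posterior Dirichlet(10, 19/3, 13/3)
obs 7: x=2 → posterior Dirichlet(10, 19/3, 16/3)
obs 8: x=0 → posterior Dirichlet(11, 19/3, 16/3)
obs 9: x=2 → posterior Dirichlet(11, 19/3, 19/3)
obs 10: x=1 → posterior Dirichlet(11, 22/3, 19/3)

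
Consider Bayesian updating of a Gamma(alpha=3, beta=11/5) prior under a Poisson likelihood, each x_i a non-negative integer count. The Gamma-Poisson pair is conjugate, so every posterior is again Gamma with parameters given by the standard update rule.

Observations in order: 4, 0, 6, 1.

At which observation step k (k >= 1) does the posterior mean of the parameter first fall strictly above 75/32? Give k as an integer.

obs 1: x=4 → posterior Gamma(7, 16/5)
obs 2: x=0 → posterior Gamma(7, 21/5)
obs 3: x=6 → posterior Gamma(13, 26/5)
obs 4: x=1 → posterior Gamma(14, 31/5)

k = 3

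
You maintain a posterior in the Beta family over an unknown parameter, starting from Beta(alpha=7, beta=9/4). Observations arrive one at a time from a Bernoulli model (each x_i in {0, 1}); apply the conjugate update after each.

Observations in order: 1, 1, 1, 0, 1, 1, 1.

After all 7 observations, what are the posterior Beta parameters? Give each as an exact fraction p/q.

alpha=13, beta=13/4

obs 1: x=1 → posterior Beta(8, 9/4)
obs 2: x=1 → posterior Beta(9, 9/4)
obs 3: x=1 → posterior Beta(10, 9/4)
obs 4: x=0 → posterior Beta(10, 13/4)
obs 5: x=1 → posterior Beta(11, 13/4)
obs 6: x=1 → posterior Beta(12, 13/4)
obs 7: x=1 → posterior Beta(13, 13/4)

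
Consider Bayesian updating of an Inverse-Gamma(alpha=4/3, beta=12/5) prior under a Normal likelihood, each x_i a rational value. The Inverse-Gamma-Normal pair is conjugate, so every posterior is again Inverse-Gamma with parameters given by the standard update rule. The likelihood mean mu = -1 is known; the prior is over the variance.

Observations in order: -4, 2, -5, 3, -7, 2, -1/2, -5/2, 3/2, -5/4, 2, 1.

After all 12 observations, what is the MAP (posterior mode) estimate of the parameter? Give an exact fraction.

29187/4000

obs 1: x=-4 → posterior Inverse-Gamma(11/6, 69/10)
obs 2: x=2 → posterior Inverse-Gamma(7/3, 57/5)
obs 3: x=-5 → posterior Inverse-Gamma(17/6, 97/5)
obs 4: x=3 → posterior Inverse-Gamma(10/3, 137/5)
obs 5: x=-7 → posterior Inverse-Gamma(23/6, 227/5)
obs 6: x=2 → posterior Inverse-Gamma(13/3, 499/10)
obs 7: x=-1/2 → posterior Inverse-Gamma(29/6, 2001/40)
obs 8: x=-5/2 → posterior Inverse-Gamma(16/3, 1023/20)
obs 9: x=3/2 → posterior Inverse-Gamma(35/6, 2171/40)
obs 10: x=-5/4 → posterior Inverse-Gamma(19/3, 8689/160)
obs 11: x=2 → posterior Inverse-Gamma(41/6, 9409/160)
obs 12: x=1 → posterior Inverse-Gamma(22/3, 9729/160)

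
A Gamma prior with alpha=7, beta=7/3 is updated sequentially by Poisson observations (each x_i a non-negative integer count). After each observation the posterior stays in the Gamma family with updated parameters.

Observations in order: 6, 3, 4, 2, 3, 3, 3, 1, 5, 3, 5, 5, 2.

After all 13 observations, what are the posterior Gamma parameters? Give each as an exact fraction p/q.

alpha=52, beta=46/3

obs 1: x=6 → posterior Gamma(13, 10/3)
obs 2: x=3 → posterior Gamma(16, 13/3)
obs 3: x=4 → posterior Gamma(20, 16/3)
obs 4: x=2 → posterior Gamma(22, 19/3)
obs 5: x=3 → posterior Gamma(25, 22/3)
obs 6: x=3 → posterior Gamma(28, 25/3)
obs 7: x=3 → posterior Gamma(31, 28/3)
obs 8: x=1 → posterior Gamma(32, 31/3)
obs 9: x=5 → posterior Gamma(37, 34/3)
obs 10: x=3 → posterior Gamma(40, 37/3)
obs 11: x=5 → posterior Gamma(45, 40/3)
obs 12: x=5 → posterior Gamma(50, 43/3)
obs 13: x=2 → posterior Gamma(52, 46/3)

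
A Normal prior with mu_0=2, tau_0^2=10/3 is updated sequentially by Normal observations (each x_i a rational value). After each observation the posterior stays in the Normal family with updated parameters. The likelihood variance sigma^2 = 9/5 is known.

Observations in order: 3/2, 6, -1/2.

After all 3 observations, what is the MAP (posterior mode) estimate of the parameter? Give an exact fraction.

404/177

obs 1: x=3/2 → posterior Normal(129/77, 90/77)
obs 2: x=6 → posterior Normal(429/127, 90/127)
obs 3: x=-1/2 → posterior Normal(404/177, 30/59)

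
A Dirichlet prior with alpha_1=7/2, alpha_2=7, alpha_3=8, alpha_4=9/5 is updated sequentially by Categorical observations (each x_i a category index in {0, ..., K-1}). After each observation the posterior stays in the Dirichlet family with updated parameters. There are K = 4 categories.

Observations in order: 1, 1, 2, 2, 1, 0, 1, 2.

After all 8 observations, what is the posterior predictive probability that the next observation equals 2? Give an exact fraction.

obs 1: x=1 → posterior Dirichlet(7/2, 8, 8, 9/5)
obs 2: x=1 → posterior Dirichlet(7/2, 9, 8, 9/5)
obs 3: x=2 → posterior Dirichlet(7/2, 9, 9, 9/5)
obs 4: x=2 → posterior Dirichlet(7/2, 9, 10, 9/5)
obs 5: x=1 → posterior Dirichlet(7/2, 10, 10, 9/5)
obs 6: x=0 → posterior Dirichlet(9/2, 10, 10, 9/5)
obs 7: x=1 → posterior Dirichlet(9/2, 11, 10, 9/5)
obs 8: x=2 → posterior Dirichlet(9/2, 11, 11, 9/5)

110/283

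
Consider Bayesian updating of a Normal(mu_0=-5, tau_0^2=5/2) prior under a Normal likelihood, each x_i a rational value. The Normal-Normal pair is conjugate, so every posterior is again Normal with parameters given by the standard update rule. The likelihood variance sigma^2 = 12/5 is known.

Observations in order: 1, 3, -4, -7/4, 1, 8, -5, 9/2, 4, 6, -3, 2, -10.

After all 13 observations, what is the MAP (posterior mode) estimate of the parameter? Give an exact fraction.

obs 1: x=1 → posterior Normal(-95/49, 60/49)
obs 2: x=3 → posterior Normal(-10/37, 30/37)
obs 3: x=-4 → posterior Normal(-40/33, 20/33)
obs 4: x=-7/4 → posterior Normal(-655/496, 15/31)
obs 5: x=1 → posterior Normal(-555/596, 60/149)
obs 6: x=8 → posterior Normal(245/696, 10/29)
obs 7: x=-5 → posterior Normal(-255/796, 60/199)
obs 8: x=9/2 → posterior Normal(195/896, 15/56)
obs 9: x=4 → posterior Normal(595/996, 20/83)
obs 10: x=6 → posterior Normal(1195/1096, 30/137)
obs 11: x=-3 → posterior Normal(895/1196, 60/299)
obs 12: x=2 → posterior Normal(365/432, 5/27)
obs 13: x=-10 → posterior Normal(95/1396, 60/349)

95/1396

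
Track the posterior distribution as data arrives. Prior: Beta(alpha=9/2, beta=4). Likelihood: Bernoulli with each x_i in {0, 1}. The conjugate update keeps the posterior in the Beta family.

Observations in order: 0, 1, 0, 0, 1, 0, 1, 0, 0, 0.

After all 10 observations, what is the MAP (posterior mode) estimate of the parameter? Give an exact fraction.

13/33

obs 1: x=0 → posterior Beta(9/2, 5)
obs 2: x=1 → posterior Beta(11/2, 5)
obs 3: x=0 → posterior Beta(11/2, 6)
obs 4: x=0 → posterior Beta(11/2, 7)
obs 5: x=1 → posterior Beta(13/2, 7)
obs 6: x=0 → posterior Beta(13/2, 8)
obs 7: x=1 → posterior Beta(15/2, 8)
obs 8: x=0 → posterior Beta(15/2, 9)
obs 9: x=0 → posterior Beta(15/2, 10)
obs 10: x=0 → posterior Beta(15/2, 11)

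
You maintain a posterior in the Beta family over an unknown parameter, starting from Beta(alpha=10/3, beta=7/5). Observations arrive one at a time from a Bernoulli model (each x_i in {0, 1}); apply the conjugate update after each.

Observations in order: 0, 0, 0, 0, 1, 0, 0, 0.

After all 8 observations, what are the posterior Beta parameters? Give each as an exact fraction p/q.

obs 1: x=0 → posterior Beta(10/3, 12/5)
obs 2: x=0 → posterior Beta(10/3, 17/5)
obs 3: x=0 → posterior Beta(10/3, 22/5)
obs 4: x=0 → posterior Beta(10/3, 27/5)
obs 5: x=1 → posterior Beta(13/3, 27/5)
obs 6: x=0 → posterior Beta(13/3, 32/5)
obs 7: x=0 → posterior Beta(13/3, 37/5)
obs 8: x=0 → posterior Beta(13/3, 42/5)

alpha=13/3, beta=42/5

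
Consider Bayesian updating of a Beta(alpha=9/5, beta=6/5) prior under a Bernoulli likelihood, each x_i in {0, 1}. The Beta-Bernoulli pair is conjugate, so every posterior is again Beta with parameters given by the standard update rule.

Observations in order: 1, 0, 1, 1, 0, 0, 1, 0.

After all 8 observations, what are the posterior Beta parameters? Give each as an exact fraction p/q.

obs 1: x=1 → posterior Beta(14/5, 6/5)
obs 2: x=0 → posterior Beta(14/5, 11/5)
obs 3: x=1 → posterior Beta(19/5, 11/5)
obs 4: x=1 → posterior Beta(24/5, 11/5)
obs 5: x=0 → posterior Beta(24/5, 16/5)
obs 6: x=0 → posterior Beta(24/5, 21/5)
obs 7: x=1 → posterior Beta(29/5, 21/5)
obs 8: x=0 → posterior Beta(29/5, 26/5)

alpha=29/5, beta=26/5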